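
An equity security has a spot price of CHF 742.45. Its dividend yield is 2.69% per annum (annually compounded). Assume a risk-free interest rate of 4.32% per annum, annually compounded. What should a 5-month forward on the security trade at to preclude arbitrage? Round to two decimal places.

CHF 747.34

F = S · (1+r)^T / (1+q)^T
= 742.45 × 1.017778 / 1.011122 = 742.45 × 1.006583
F = CHF 747.34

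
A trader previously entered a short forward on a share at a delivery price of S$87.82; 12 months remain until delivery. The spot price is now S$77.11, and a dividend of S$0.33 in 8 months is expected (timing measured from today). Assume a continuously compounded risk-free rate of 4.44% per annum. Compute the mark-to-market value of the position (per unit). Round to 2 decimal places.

S$7.22

PV(remaining dividends) I = 0.33·e^(−0.0444·8/12) = 0.3204
Current forward F = (S − I)·e^(rT) = (77.11 − 0.3204)·e^(0.0444·12/12) = 76.7896 × 1.045400 = 80.2758
Value (long) = (F − K)·e^(−rT) = (80.2758 − 87.82) × 0.956571 = -7.2166
Short position value = −(long value) = S$7.22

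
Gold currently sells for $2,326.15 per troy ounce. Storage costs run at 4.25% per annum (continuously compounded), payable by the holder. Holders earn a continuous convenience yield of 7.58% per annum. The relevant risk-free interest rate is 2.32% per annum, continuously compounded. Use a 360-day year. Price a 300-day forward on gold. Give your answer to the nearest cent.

Net carry = r + u − y = 0.0232 + 0.0425 − 0.0758 = -0.0101
F = S·e^((r+u−y)T) = 2326.15 · e^(-0.0101 × 300/360) = 2326.15 · e^-0.00841667
= 2326.15 × 0.99161865 = $2,306.65 per troy ounce

$2,306.65 per troy ounce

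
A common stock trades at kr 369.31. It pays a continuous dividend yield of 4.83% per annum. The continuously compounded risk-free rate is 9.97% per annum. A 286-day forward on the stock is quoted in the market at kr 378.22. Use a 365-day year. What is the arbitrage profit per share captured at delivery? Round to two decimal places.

Fair forward: F* = S·e^(carry·T), with carry = (r − q) = 0.0997 − 0.0483 = 0.0514
F* = 369.31 · e^(0.0514 × 286/365) = 369.31 · e^0.040275 = 369.31 × 1.041097 = kr 384.4875
Market kr 378.22 < fair kr 384.4875: forward underpriced → reverse cash-and-carry (short spot, go long the forward).
At maturity, profit = |F_mkt − F*| = |378.22 − 384.4875| = kr 6.27 per share

kr 6.27 per share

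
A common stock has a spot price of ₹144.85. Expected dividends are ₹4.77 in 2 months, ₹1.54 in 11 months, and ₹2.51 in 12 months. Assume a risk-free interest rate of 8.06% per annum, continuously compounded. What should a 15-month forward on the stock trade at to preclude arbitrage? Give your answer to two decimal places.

₹150.86

PV(dividends) I = 4.77·e^(−0.0806·2/12) + 1.54·e^(−0.0806·11/12) + 2.51·e^(−0.0806·12/12)
I = 4.7064 + 1.4303 + 2.3156 = 8.4523
F = (S − I)·e^(rT) = (144.85 − 8.4523) · e^(0.0806·15/12)
= 136.3977 · e^0.100750 = 136.3977 × 1.106000 = ₹150.86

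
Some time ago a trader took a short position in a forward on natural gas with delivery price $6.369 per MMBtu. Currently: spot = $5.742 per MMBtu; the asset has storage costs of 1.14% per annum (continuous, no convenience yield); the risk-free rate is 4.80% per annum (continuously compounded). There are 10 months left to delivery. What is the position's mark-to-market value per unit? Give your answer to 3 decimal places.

$0.322 per MMBtu

Current fair forward for the remaining 10 months: F = S·e^((r + u)·T), (r + u) = 0.0480 + 0.0114 = 0.0594
F = 5.742 · e^(0.0594 × 10/12) = 5.742 × 1.050746 = 6.0334
Value of long forward = (F − K)·e^(−rT) = (6.0334 − 6.369) · e^(−0.0480·10/12)
= -0.3356 × 0.960789 = -0.322
Short position value = −(long value) = $0.322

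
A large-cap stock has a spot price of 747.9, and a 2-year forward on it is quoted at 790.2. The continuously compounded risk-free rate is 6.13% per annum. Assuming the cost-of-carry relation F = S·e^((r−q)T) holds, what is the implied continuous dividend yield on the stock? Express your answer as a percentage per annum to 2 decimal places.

3.38%

From F = S·e^((r−q)T): (r − q) = ln(F/S)/T
ln(790.2/747.9) = ln(1.056558) = 0.055016
(r − q) = 0.055016 / (2) = 0.027508
q = r − ln(F/S)/T = 0.0613 − 0.027508 = 0.033792
q = 3.38%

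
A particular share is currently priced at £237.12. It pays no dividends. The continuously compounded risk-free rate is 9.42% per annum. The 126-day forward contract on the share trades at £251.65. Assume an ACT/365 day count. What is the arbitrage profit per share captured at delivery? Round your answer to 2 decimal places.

£6.69 per share

Fair forward: F* = S·e^(carry·T), with carry = r = 0.0942
F* = 237.12 · e^(0.0942 × 126/365) = 237.12 · e^0.032518 = 237.12 × 1.033052 = £244.9573
Market £251.65 > fair £244.9573: forward overpriced → cash-and-carry (buy spot, short the forward).
At maturity, profit = |F_mkt − F*| = |251.65 − 244.9573| = £6.69 per share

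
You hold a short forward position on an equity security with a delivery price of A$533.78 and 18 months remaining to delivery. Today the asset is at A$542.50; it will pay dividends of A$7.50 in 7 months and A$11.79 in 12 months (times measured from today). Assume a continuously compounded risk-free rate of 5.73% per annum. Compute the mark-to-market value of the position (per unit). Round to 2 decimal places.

-A$34.30

PV(remaining dividends) I = 7.50·e^(−0.0573·7/12) + 11.79·e^(−0.0573·12/12) = 18.3869
Current forward F = (S − I)·e^(rT) = (542.50 − 18.3869)·e^(0.0573·18/12) = 524.1131 × 1.089752 = 571.1533
Value (long) = (F − K)·e^(−rT) = (571.1533 − 533.78) × 0.917640 = 34.2952
Short position value = −(long value) = -A$34.30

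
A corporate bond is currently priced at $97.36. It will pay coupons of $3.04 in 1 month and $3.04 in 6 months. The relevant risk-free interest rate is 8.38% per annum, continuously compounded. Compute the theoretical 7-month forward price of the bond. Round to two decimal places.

$96.01

PV(coupons) I = 3.04·e^(−0.0838·1/12) + 3.04·e^(−0.0838·6/12)
I = 3.0188 + 2.9153 = 5.9341
F = (S − I)·e^(rT) = (97.36 − 5.9341) · e^(0.0838·7/12)
= 91.4259 · e^0.048883 = 91.4259 × 1.050097 = $96.01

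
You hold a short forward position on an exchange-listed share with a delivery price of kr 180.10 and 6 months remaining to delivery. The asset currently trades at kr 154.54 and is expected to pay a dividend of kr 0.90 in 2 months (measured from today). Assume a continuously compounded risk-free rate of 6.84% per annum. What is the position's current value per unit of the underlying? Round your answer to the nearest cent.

PV(remaining dividends) I = 0.90·e^(−0.0684·2/12) = 0.8898
Current forward F = (S − I)·e^(rT) = (154.54 − 0.8898)·e^(0.0684·6/12) = 153.6502 × 1.034792 = 158.9960
Value (long) = (F − K)·e^(−rT) = (158.9960 − 180.10) × 0.966378 = -20.3944
Short position value = −(long value) = kr 20.39

kr 20.39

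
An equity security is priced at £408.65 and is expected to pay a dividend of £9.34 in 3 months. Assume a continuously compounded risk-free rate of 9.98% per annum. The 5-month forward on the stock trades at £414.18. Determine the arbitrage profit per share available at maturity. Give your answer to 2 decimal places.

PV(dividends) I = 9.34·e^(−0.0998·3/12) = 9.1099
Fair forward F* = (S − I)·e^(rT) = (408.65 − 9.1099)·e^0.041583 = 399.5401 × 1.042460 = 416.5046
Market £414.18 < fair 416.5046: forward underpriced → reverse cash-and-carry (short the stock, invest proceeds at r, pay the dividends, go long the forward).
Profit at T = |F_mkt − F*| = |414.18 − 416.5046| = £2.32 per share

£2.32 per share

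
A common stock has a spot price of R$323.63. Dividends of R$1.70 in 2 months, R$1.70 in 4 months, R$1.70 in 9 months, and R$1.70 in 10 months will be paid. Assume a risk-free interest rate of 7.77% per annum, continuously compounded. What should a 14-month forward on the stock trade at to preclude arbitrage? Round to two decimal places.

PV(dividends) I = 1.70·e^(−0.0777·2/12) + 1.70·e^(−0.0777·4/12) + 1.70·e^(−0.0777·9/12) + 1.70·e^(−0.0777·10/12)
I = 1.6781 + 1.6565 + 1.6038 + 1.5934 = 6.5318
F = (S − I)·e^(rT) = (323.63 − 6.5318) · e^(0.0777·14/12)
= 317.0982 · e^0.090650 = 317.0982 × 1.094886 = R$347.19

R$347.19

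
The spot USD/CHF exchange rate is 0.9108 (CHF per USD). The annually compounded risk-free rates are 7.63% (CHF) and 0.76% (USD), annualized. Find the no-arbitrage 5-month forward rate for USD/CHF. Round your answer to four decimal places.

By covered interest parity, F = S · (1+r_CHF)^T / (1+r_USD)^T
= 0.9108 × 1.031111 / 1.003160 = 0.9108 × 1.027863
F = 0.9362 CHF per USD

0.9362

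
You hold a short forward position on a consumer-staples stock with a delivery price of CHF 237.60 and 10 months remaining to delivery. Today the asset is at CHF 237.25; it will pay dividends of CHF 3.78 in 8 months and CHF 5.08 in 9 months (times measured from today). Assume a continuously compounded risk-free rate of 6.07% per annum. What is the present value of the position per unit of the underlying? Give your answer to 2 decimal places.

-CHF 2.89

PV(remaining dividends) I = 3.78·e^(−0.0607·8/12) + 5.08·e^(−0.0607·9/12) = 8.4840
Current forward F = (S − I)·e^(rT) = (237.25 − 8.4840)·e^(0.0607·10/12) = 228.7660 × 1.051885 = 240.6355
Value (long) = (F − K)·e^(−rT) = (240.6355 − 237.60) × 0.950675 = 2.8858
Short position value = −(long value) = -CHF 2.89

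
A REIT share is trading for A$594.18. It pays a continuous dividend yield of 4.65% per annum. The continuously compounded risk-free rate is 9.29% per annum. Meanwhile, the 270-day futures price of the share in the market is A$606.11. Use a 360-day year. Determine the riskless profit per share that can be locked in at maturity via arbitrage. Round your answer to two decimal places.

A$9.11 per share

Fair futures: F* = S·e^(carry·T), with carry = (r − q) = 0.0929 − 0.0465 = 0.0464
F* = 594.18 · e^(0.0464 × 270/360) = 594.18 · e^0.034800 = 594.18 × 1.035413 = A$615.2217
Market A$606.11 < fair A$615.2217: forward underpriced → reverse cash-and-carry (short spot, go long the forward).
At maturity, profit = |F_mkt − F*| = |606.11 − 615.2217| = A$9.11 per share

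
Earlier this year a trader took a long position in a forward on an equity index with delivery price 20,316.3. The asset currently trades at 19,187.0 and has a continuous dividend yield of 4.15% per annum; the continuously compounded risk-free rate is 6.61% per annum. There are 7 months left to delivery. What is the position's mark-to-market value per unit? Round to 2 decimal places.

-819.76

Current fair forward for the remaining 7 months: F = S·e^((r − q)·T), (r − q) = 0.0661 − 0.0415 = 0.0246
F = 19187.0 · e^(0.0246 × 7/12) = 19187.0 × 1.01445346 = 19464.3185
Value of long forward = (F − K)·e^(−rT) = (19464.3185 − 20316.3) · e^(−0.0661·7/12)
= -851.9815 × 0.96217558 = -819.76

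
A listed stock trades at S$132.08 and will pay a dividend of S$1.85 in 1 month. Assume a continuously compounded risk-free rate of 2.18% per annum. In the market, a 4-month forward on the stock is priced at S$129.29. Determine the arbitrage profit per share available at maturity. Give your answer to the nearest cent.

S$1.89 per share

PV(dividends) I = 1.85·e^(−0.0218·1/12) = 1.8466
Fair forward F* = (S − I)·e^(rT) = (132.08 − 1.8466)·e^0.007267 = 130.2334 × 1.007293 = 131.1832
Market S$129.29 < fair 131.1832: forward underpriced → reverse cash-and-carry (short the stock, invest proceeds at r, pay the dividends, go long the forward).
Profit at T = |F_mkt − F*| = |129.29 − 131.1832| = S$1.89 per share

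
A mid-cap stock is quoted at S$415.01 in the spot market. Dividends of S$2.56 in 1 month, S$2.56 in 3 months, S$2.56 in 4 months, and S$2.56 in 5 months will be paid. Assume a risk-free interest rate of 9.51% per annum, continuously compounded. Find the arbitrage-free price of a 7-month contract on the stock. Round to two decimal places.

S$428.13

PV(dividends) I = 2.56·e^(−0.0951·1/12) + 2.56·e^(−0.0951·3/12) + 2.56·e^(−0.0951·4/12) + 2.56·e^(−0.0951·5/12)
I = 2.5398 + 2.4999 + 2.4801 + 2.4605 = 9.9803
F = (S − I)·e^(rT) = (415.01 − 9.9803) · e^(0.0951·7/12)
= 405.0297 · e^0.055475 = 405.0297 × 1.057043 = S$428.13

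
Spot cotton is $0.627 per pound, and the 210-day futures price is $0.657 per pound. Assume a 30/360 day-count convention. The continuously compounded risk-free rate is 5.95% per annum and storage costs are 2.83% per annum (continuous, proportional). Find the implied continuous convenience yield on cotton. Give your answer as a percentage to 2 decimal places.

0.77%

F = S·e^((r+u−y)T) ⇒ (r+u−y) = ln(F/S)/T
ln(0.657/0.627) = 0.046737; /T ⇒ 0.080121
y = r + u − ln(F/S)/T = 0.0595 + 0.0283 − 0.080121 = 0.007679
y = 0.77%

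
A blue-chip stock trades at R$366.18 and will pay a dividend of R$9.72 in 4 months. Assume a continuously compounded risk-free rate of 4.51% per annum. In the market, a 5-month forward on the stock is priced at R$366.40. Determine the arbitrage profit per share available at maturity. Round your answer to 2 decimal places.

R$3.03 per share

PV(dividends) I = 9.72·e^(−0.0451·4/12) = 9.5750
Fair forward F* = (S − I)·e^(rT) = (366.18 − 9.5750)·e^0.018792 = 356.6050 × 1.018970 = 363.3698
Market R$366.40 > fair 363.3698: forward overpriced → cash-and-carry (borrow at r, buy the stock and collect the dividends, short the forward).
Profit at T = |F_mkt − F*| = |366.40 − 363.3698| = R$3.03 per share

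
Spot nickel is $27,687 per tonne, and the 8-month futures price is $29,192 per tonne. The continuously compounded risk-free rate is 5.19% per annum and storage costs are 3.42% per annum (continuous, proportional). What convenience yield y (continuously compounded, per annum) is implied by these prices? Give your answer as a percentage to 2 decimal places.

0.67%

F = S·e^((r+u−y)T) ⇒ (r+u−y) = ln(F/S)/T
ln(29192/27687) = 0.052932; /T ⇒ 0.079398
y = r + u − ln(F/S)/T = 0.0519 + 0.0342 − 0.079398 = 0.006702
y = 0.67%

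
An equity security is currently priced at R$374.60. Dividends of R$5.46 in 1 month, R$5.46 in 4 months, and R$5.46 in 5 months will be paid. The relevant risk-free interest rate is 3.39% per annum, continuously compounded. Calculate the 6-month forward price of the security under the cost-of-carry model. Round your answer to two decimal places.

R$364.50

PV(dividends) I = 5.46·e^(−0.0339·1/12) + 5.46·e^(−0.0339·4/12) + 5.46·e^(−0.0339·5/12)
I = 5.4446 + 5.3986 + 5.3834 = 16.2266
F = (S − I)·e^(rT) = (374.60 − 16.2266) · e^(0.0339·6/12)
= 358.3734 · e^0.016950 = 358.3734 × 1.017094 = R$364.50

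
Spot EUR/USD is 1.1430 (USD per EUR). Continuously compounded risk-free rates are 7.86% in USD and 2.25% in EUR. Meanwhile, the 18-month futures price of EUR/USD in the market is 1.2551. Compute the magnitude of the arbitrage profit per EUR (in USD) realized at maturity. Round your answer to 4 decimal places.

Fair futures: F* = S·e^(carry·T), with carry = (r_USD − r_EUR) = 0.0786 − 0.0225 = 0.0561
F* = 1.1430 · e^(0.0561 × 18/12) = 1.1430 · e^0.084150 = 1.1430 × 1.087792 = 1.2433
Market 1.2551 > fair 1.2433: forward overpriced → cash-and-carry (buy spot, short the forward).
At maturity, profit = |F_mkt − F*| = |1.2551 − 1.2433| = 0.0118 per EUR (in USD)

0.0118 per EUR (in USD)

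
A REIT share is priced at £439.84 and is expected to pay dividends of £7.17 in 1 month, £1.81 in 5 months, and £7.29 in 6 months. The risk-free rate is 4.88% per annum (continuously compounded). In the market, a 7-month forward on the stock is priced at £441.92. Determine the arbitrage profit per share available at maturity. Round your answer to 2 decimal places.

£5.87 per share

PV(dividends) I = 7.17·e^(−0.0488·1/12) + 1.81·e^(−0.0488·5/12) + 7.29·e^(−0.0488·6/12) = 16.0287
Fair forward F* = (S − I)·e^(rT) = (439.84 − 16.0287)·e^0.028467 = 423.8113 × 1.028876 = 436.0493
Market £441.92 > fair 436.0493: forward overpriced → cash-and-carry (borrow at r, buy the stock and collect the dividends, short the forward).
Profit at T = |F_mkt − F*| = |441.92 − 436.0493| = £5.87 per share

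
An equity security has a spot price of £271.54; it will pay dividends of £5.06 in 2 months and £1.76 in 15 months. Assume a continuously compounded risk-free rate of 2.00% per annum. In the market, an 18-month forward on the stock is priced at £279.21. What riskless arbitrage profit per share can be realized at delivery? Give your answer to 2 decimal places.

PV(dividends) I = 5.06·e^(−0.0200·2/12) + 1.76·e^(−0.0200·15/12) = 6.7597
Fair forward F* = (S − I)·e^(rT) = (271.54 − 6.7597)·e^0.030000 = 264.7803 × 1.030455 = 272.8442
Market £279.21 > fair 272.8442: forward overpriced → cash-and-carry (borrow at r, buy the stock and collect the dividends, short the forward).
Profit at T = |F_mkt − F*| = |279.21 − 272.8442| = £6.37 per share

£6.37 per share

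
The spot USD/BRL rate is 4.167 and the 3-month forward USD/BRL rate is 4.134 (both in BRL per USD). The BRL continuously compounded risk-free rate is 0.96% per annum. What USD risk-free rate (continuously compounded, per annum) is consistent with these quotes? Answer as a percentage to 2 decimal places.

4.14%

F = S·e^((r_BRL − r_USD)T) ⇒ r_USD = r_BRL − ln(F/S)/T
ln(4.134/4.167) = -0.007951; /(3/12) = -0.031804
r_USD = 0.0096 + 0.031804 = 0.041404
r_USD = 4.14%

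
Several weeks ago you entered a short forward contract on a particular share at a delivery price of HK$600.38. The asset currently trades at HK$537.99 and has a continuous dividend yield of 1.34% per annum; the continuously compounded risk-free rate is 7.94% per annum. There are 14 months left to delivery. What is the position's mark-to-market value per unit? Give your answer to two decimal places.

Current fair forward for the remaining 14 months: F = S·e^((r − q)·T), (r − q) = 0.0794 − 0.0134 = 0.0660
F = 537.99 · e^(0.0660 × 14/12) = 537.99 × 1.080042 = 581.0518
Value of long forward = (F − K)·e^(−rT) = (581.0518 − 600.38) · e^(−0.0794·14/12)
= -19.3282 × 0.911528 = -17.62
Short position value = −(long value) = HK$17.62

HK$17.62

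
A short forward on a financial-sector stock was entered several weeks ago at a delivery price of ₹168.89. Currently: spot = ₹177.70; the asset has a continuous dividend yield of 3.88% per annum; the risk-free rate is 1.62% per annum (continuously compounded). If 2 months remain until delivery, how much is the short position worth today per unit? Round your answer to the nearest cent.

-₹8.12

Current fair forward for the remaining 2 months: F = S·e^((r − q)·T), (r − q) = 0.0162 − 0.0388 = -0.0226
F = 177.70 · e^(-0.0226 × 2/12) = 177.70 × 0.996240 = 177.0318
Value of long forward = (F − K)·e^(−rT) = (177.0318 − 168.89) · e^(−0.0162·2/12)
= 8.1418 × 0.997304 = 8.12
Short position value = −(long value) = -₹8.12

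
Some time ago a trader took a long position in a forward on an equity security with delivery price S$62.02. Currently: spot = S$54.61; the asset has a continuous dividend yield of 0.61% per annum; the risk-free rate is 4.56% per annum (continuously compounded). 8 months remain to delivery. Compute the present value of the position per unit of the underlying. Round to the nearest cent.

-S$5.77

Current fair forward for the remaining 8 months: F = S·e^((r − q)·T), (r − q) = 0.0456 − 0.0061 = 0.0395
F = 54.61 · e^(0.0395 × 8/12) = 54.61 × 1.026683 = 56.0672
Value of long forward = (F − K)·e^(−rT) = (56.0672 − 62.02) · e^(−0.0456·8/12)
= -5.9528 × 0.970057 = -5.77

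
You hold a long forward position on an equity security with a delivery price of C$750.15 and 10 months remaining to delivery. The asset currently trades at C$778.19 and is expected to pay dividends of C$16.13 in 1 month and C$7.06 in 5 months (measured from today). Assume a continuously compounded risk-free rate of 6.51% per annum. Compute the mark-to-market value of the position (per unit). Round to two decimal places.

PV(remaining dividends) I = 16.13·e^(−0.0651·1/12) + 7.06·e^(−0.0651·5/12) = 22.9138
Current forward F = (S − I)·e^(rT) = (778.19 − 22.9138)·e^(0.0651·10/12) = 755.2762 × 1.055749 = 797.3821
Value (long) = (F − K)·e^(−rT) = (797.3821 − 750.15) × 0.947195 = 44.7380
Value = C$44.74

C$44.74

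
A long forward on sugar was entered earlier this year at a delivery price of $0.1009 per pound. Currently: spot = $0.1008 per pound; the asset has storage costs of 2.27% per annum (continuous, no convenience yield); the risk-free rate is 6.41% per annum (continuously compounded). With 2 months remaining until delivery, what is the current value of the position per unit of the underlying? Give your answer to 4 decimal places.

$0.0014 per pound

Current fair forward for the remaining 2 months: F = S·e^((r + u)·T), (r + u) = 0.0641 + 0.0227 = 0.0868
F = 0.1008 · e^(0.0868 × 2/12) = 0.1008 × 1.014572 = 0.1023
Value of long forward = (F − K)·e^(−rT) = (0.1023 − 0.1009) · e^(−0.0641·2/12)
= 0.0014 × 0.989374 = 0.0014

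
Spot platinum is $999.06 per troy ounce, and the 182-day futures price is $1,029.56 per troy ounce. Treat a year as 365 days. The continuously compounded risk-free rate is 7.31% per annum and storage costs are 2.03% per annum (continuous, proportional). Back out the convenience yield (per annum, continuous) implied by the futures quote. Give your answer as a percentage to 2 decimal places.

F = S·e^((r+u−y)T) ⇒ (r+u−y) = ln(F/S)/T
ln(1029.56/999.06) = 0.030072; /T ⇒ 0.060309
y = r + u − ln(F/S)/T = 0.0731 + 0.0203 − 0.060309 = 0.033091
y = 3.31%

3.31%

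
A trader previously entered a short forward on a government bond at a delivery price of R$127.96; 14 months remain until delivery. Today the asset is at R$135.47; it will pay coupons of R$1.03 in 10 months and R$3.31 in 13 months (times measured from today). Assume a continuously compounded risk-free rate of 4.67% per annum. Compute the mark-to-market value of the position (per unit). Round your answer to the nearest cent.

PV(remaining coupons) I = 1.03·e^(−0.0467·10/12) + 3.31·e^(−0.0467·13/12) = 4.1374
Current forward F = (S − I)·e^(rT) = (135.47 − 4.1374)·e^(0.0467·14/12) = 131.3326 × 1.055995 = 138.6866
Value (long) = (F − K)·e^(−rT) = (138.6866 − 127.96) × 0.946974 = 10.1578
Short position value = −(long value) = -R$10.16

-R$10.16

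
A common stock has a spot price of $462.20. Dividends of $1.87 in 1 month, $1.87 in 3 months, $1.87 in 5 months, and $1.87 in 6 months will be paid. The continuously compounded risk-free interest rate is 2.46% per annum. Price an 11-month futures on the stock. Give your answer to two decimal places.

PV(dividends) I = 1.87·e^(−0.0246·1/12) + 1.87·e^(−0.0246·3/12) + 1.87·e^(−0.0246·5/12) + 1.87·e^(−0.0246·6/12)
I = 1.8662 + 1.8585 + 1.8509 + 1.8471 = 7.4227
F = (S − I)·e^(rT) = (462.20 − 7.4227) · e^(0.0246·11/12)
= 454.7773 · e^0.022550 = 454.7773 × 1.022806 = $465.15

$465.15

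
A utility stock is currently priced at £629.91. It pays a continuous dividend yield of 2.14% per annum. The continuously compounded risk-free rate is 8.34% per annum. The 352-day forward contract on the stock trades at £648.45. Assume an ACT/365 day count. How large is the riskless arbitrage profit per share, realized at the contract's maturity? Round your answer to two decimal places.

Fair forward: F* = S·e^(carry·T), with carry = (r − q) = 0.0834 − 0.0214 = 0.0620
F* = 629.91 · e^(0.0620 × 352/365) = 629.91 · e^0.059792 = 629.91 × 1.061616 = £668.7225
Market £648.45 < fair £668.7225: forward underpriced → reverse cash-and-carry (short spot, go long the forward).
At maturity, profit = |F_mkt − F*| = |648.45 − 668.7225| = £20.27 per share

£20.27 per share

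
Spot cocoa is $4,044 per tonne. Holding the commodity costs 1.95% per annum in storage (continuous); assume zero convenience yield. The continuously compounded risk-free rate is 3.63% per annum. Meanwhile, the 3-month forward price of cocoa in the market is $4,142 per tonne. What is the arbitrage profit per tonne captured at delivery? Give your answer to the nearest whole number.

$41 per tonne

Fair forward: F* = S·e^(carry·T), with carry = (r + u) = 0.0363 + 0.0195 = 0.0558
F* = 4044 · e^(0.0558 × 3/12) = 4044 · e^0.013950 = 4044 × 1.014048 = $4100.8101
Market $4142 > fair $4100.8101: forward overpriced → cash-and-carry (buy spot, short the forward).
At maturity, profit = |F_mkt − F*| = |4142 − 4100.8101| = $41 per tonne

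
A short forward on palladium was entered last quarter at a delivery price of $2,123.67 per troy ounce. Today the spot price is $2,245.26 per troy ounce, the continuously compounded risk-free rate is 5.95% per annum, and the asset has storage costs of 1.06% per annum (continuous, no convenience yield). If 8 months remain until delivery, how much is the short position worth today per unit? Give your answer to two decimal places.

-$220.10 per troy ounce

Current fair forward for the remaining 8 months: F = S·e^((r + u)·T), (r + u) = 0.0595 + 0.0106 = 0.0701
F = 2245.26 · e^(0.0701 × 8/12) = 2245.26 × 1.04784255 = 2352.6790
Value of long forward = (F − K)·e^(−rT) = (2352.6790 − 2123.67) · e^(−0.0595·8/12)
= 229.0090 × 0.96110976 = 220.10
Short position value = −(long value) = -$220.10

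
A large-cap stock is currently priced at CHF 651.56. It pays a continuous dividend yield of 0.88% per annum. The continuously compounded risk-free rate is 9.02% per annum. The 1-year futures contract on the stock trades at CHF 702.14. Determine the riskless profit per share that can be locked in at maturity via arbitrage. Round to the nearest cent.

CHF 4.68 per share

Fair futures: F* = S·e^(carry·T), with carry = (r − q) = 0.0902 − 0.0088 = 0.0814
F* = 651.56 · e^(0.0814 × 1) = 651.56 · e^0.081400 = 651.56 × 1.084805 = CHF 706.8155
Market CHF 702.14 < fair CHF 706.8155: forward underpriced → reverse cash-and-carry (short spot, go long the forward).
At maturity, profit = |F_mkt − F*| = |702.14 − 706.8155| = CHF 4.68 per share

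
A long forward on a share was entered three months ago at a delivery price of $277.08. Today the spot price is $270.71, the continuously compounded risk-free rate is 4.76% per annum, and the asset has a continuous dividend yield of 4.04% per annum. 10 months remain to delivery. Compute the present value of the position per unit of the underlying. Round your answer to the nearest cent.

Current fair forward for the remaining 10 months: F = S·e^((r − q)·T), (r − q) = 0.0476 − 0.0404 = 0.0072
F = 270.71 · e^(0.0072 × 10/12) = 270.71 × 1.006018 = 272.3391
Value of long forward = (F − K)·e^(−rT) = (272.3391 − 277.08) · e^(−0.0476·10/12)
= -4.7409 × 0.961110 = -4.56

-$4.56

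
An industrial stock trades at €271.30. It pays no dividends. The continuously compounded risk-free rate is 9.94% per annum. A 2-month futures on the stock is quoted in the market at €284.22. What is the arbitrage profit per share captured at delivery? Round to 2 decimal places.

Fair futures: F* = S·e^(carry·T), with carry = r = 0.0994
F* = 271.30 · e^(0.0994 × 2/12) = 271.30 · e^0.016567 = 271.30 × 1.016705 = €275.8321
Market €284.22 > fair €275.8321: forward overpriced → cash-and-carry (buy spot, short the forward).
At maturity, profit = |F_mkt − F*| = |284.22 − 275.8321| = €8.39 per share

€8.39 per share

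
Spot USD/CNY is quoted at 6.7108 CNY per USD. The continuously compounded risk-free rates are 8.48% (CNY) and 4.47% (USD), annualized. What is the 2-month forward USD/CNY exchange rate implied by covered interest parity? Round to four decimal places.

6.7558

F = S·e^((r_CNY − r_USD)T) = 6.7108 · e^((0.0848 − 0.0447) × 2/12)
= 6.7108 · e^0.006683 = 6.7108 × 1.006705
F = 6.7558 CNY per USD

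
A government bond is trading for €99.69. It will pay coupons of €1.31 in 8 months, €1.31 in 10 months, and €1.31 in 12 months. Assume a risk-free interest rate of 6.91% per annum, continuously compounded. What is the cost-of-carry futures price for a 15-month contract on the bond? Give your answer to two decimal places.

PV(coupons) I = 1.31·e^(−0.0691·8/12) + 1.31·e^(−0.0691·10/12) + 1.31·e^(−0.0691·12/12)
I = 1.2510 + 1.2367 + 1.2225 = 3.7102
F = (S − I)·e^(rT) = (99.69 − 3.7102) · e^(0.0691·15/12)
= 95.9798 · e^0.086375 = 95.9798 × 1.090215 = €104.64

€104.64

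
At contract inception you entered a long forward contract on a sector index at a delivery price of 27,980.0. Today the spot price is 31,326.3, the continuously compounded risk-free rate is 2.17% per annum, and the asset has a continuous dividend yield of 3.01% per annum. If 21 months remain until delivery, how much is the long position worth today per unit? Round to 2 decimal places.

2781.51

Current fair forward for the remaining 21 months: F = S·e^((r − q)·T), (r − q) = 0.0217 − 0.0301 = -0.0084
F = 31326.3 · e^(-0.0084 × 21/12) = 31326.3 × 0.98540752 = 30869.1716
Value of long forward = (F − K)·e^(−rT) = (30869.1716 − 27980.0) · e^(−0.0217·21/12)
= 2889.1716 × 0.96273701 = 2781.51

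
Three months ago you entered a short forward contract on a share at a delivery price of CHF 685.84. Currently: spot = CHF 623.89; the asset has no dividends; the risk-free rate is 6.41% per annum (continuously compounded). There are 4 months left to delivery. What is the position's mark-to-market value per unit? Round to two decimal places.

CHF 47.45

Current fair forward for the remaining 4 months: F = S·e^(r·T), r = 0.0641
F = 623.89 · e^(0.0641 × 4/12) = 623.89 × 1.021597 = 637.3642
Value of long forward = (F − K)·e^(−rT) = (637.3642 − 685.84) · e^(−0.0641·4/12)
= -48.4758 × 0.978860 = -47.45
Short position value = −(long value) = CHF 47.45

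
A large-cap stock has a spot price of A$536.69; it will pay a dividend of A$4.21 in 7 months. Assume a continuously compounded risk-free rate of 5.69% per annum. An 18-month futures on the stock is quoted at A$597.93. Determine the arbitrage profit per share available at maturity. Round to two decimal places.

PV(dividends) I = 4.21·e^(−0.0569·7/12) = 4.0726
Fair futures F* = (S − I)·e^(rT) = (536.69 − 4.0726)·e^0.085350 = 532.6174 × 1.089098 = 580.0725
Market A$597.93 > fair 580.0725: forward overpriced → cash-and-carry (borrow at r, buy the stock and collect the dividends, short the forward).
Profit at T = |F_mkt − F*| = |597.93 − 580.0725| = A$17.86 per share

A$17.86 per share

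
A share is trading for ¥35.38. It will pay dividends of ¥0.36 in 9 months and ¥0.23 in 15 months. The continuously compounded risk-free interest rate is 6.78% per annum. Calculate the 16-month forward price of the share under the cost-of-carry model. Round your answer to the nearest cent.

¥38.12

PV(dividends) I = 0.36·e^(−0.0678·9/12) + 0.23·e^(−0.0678·15/12)
I = 0.3422 + 0.2113 = 0.5535
F = (S − I)·e^(rT) = (35.38 − 0.5535) · e^(0.0678·16/12)
= 34.8265 · e^0.090400 = 34.8265 × 1.094612 = ¥38.12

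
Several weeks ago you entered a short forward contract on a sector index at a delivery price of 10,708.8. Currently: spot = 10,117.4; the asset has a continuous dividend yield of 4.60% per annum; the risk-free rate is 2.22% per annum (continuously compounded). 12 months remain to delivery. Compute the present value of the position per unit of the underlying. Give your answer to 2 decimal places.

Current fair forward for the remaining 12 months: F = S·e^((r − q)·T), (r − q) = 0.0222 − 0.0460 = -0.0238
F = 10117.4 · e^(-0.0238 × 12/12) = 10117.4 × 0.97648099 = 9879.4488
Value of long forward = (F − K)·e^(−rT) = (9879.4488 − 10708.8) · e^(−0.0222·12/12)
= -829.3512 × 0.97804461 = -811.14
Short position value = −(long value) = 811.14

811.14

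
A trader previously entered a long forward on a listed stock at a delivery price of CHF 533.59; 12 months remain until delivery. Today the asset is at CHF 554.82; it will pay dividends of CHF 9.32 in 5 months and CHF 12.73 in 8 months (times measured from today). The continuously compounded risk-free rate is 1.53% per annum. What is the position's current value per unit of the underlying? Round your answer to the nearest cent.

PV(remaining dividends) I = 9.32·e^(−0.0153·5/12) + 12.73·e^(−0.0153·8/12) = 21.8616
Current forward F = (S − I)·e^(rT) = (554.82 − 21.8616)·e^(0.0153·12/12) = 532.9584 × 1.015418 = 541.1756
Value (long) = (F − K)·e^(−rT) = (541.1756 − 533.59) × 0.984816 = 7.4704
Value = CHF 7.47

CHF 7.47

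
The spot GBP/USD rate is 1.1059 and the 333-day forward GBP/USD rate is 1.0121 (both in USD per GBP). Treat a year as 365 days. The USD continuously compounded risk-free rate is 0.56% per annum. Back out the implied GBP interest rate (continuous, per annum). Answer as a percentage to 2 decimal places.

10.27%

F = S·e^((r_USD − r_GBP)T) ⇒ r_GBP = r_USD − ln(F/S)/T
ln(1.0121/1.1059) = -0.088632; /(333/365) = -0.097149
r_GBP = 0.0056 + 0.097149 = 0.102749
r_GBP = 10.27%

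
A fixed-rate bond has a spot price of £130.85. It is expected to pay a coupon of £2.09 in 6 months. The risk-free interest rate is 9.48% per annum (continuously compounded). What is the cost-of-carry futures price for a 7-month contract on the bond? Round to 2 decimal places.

£136.18

PV(coupons) I = 2.09·e^(−0.0948·6/12)
I = 1.9932
F = (S − I)·e^(rT) = (130.85 − 1.9932) · e^(0.0948·7/12)
= 128.8568 · e^0.055300 = 128.8568 × 1.056858 = £136.18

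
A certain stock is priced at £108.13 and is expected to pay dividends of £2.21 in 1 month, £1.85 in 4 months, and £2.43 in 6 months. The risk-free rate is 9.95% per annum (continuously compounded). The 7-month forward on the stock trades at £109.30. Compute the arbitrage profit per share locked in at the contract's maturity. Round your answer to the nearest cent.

PV(dividends) I = 2.21·e^(−0.0995·1/12) + 1.85·e^(−0.0995·4/12) + 2.43·e^(−0.0995·6/12) = 6.2935
Fair forward F* = (S − I)·e^(rT) = (108.13 − 6.2935)·e^0.058042 = 101.8365 × 1.059760 = 107.9222
Market £109.30 > fair 107.9222: forward overpriced → cash-and-carry (borrow at r, buy the stock and collect the dividends, short the forward).
Profit at T = |F_mkt − F*| = |109.30 − 107.9222| = £1.38 per share

£1.38 per share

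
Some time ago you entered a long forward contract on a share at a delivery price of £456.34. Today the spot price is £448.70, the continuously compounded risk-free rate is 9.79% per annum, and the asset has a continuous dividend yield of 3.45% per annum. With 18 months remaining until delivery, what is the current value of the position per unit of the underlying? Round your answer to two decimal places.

£32.06

Current fair forward for the remaining 18 months: F = S·e^((r − q)·T), (r − q) = 0.0979 − 0.0345 = 0.0634
F = 448.70 · e^(0.0634 × 18/12) = 448.70 × 1.099769 = 493.4664
Value of long forward = (F − K)·e^(−rT) = (493.4664 − 456.34) · e^(−0.0979·18/12)
= 37.1264 × 0.863423 = 32.06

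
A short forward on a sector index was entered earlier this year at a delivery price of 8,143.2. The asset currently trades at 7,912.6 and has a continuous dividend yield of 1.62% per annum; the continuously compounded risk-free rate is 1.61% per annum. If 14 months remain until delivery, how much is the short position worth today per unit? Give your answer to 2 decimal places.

Current fair forward for the remaining 14 months: F = S·e^((r − q)·T), (r − q) = 0.0161 − 0.0162 = -0.0001
F = 7912.6 · e^(-0.0001 × 14/12) = 7912.6 × 0.99988334 = 7911.6769
Value of long forward = (F − K)·e^(−rT) = (7911.6769 − 8143.2) · e^(−0.0161·14/12)
= -231.5231 × 0.98139197 = -227.21
Short position value = −(long value) = 227.21

227.21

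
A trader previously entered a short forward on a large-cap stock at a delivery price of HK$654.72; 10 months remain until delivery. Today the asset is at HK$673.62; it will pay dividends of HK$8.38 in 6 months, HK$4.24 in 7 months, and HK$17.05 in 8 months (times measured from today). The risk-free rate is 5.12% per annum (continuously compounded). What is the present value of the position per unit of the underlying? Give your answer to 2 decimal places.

-HK$17.49

PV(remaining dividends) I = 8.38·e^(−0.0512·6/12) + 4.24·e^(−0.0512·7/12) + 17.05·e^(−0.0512·8/12) = 28.7613
Current forward F = (S − I)·e^(rT) = (673.62 − 28.7613)·e^(0.0512·10/12) = 644.8587 × 1.043590 = 672.9681
Value (long) = (F − K)·e^(−rT) = (672.9681 − 654.72) × 0.958231 = 17.4859
Short position value = −(long value) = -HK$17.49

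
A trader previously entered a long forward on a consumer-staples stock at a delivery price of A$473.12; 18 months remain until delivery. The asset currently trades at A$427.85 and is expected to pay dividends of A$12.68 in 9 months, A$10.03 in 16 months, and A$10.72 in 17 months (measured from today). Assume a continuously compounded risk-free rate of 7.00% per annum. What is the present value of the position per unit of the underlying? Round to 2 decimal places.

-A$28.99

PV(remaining dividends) I = 12.68·e^(−0.0700·9/12) + 10.03·e^(−0.0700·16/12) + 10.72·e^(−0.0700·17/12) = 30.8756
Current forward F = (S − I)·e^(rT) = (427.85 − 30.8756)·e^(0.0700·18/12) = 396.9744 × 1.110711 = 440.9238
Value (long) = (F − K)·e^(−rT) = (440.9238 − 473.12) × 0.900325 = -28.9870
Value = -A$28.99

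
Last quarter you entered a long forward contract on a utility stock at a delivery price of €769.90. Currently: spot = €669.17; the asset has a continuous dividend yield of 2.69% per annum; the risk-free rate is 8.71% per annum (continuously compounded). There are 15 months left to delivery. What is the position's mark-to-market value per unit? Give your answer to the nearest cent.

-€43.44

Current fair forward for the remaining 15 months: F = S·e^((r − q)·T), (r − q) = 0.0871 − 0.0269 = 0.0602
F = 669.17 · e^(0.0602 × 15/12) = 669.17 × 1.078154 = 721.4683
Value of long forward = (F − K)·e^(−rT) = (721.4683 − 769.90) · e^(−0.0871·15/12)
= -48.4317 × 0.896843 = -43.44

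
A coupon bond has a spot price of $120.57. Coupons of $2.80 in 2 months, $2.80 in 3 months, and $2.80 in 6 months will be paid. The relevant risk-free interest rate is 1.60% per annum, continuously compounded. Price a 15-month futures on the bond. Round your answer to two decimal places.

PV(coupons) I = 2.80·e^(−0.0160·2/12) + 2.80·e^(−0.0160·3/12) + 2.80·e^(−0.0160·6/12)
I = 2.7925 + 2.7888 + 2.7777 = 8.3590
F = (S − I)·e^(rT) = (120.57 − 8.3590) · e^(0.0160·15/12)
= 112.2110 · e^0.020000 = 112.2110 × 1.020201 = $114.48

$114.48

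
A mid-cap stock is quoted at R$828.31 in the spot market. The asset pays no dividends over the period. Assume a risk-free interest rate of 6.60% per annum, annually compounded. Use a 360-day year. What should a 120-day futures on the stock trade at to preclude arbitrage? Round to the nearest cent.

F = S · (1+r)^T
= 828.31 × 1.021533
F = R$846.15

R$846.15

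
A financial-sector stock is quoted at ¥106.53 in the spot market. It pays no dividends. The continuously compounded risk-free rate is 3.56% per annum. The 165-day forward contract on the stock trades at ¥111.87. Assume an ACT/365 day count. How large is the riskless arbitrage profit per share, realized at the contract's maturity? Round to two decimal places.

Fair forward: F* = S·e^(carry·T), with carry = r = 0.0356
F* = 106.53 · e^(0.0356 × 165/365) = 106.53 · e^0.016093 = 106.53 × 1.016223 = ¥108.2582
Market ¥111.87 > fair ¥108.2582: forward overpriced → cash-and-carry (buy spot, short the forward).
At maturity, profit = |F_mkt − F*| = |111.87 − 108.2582| = ¥3.61 per share

¥3.61 per share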